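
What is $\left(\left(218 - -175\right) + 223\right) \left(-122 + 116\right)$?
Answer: $-3696$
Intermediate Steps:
$\left(\left(218 - -175\right) + 223\right) \left(-122 + 116\right) = \left(\left(218 + 175\right) + 223\right) \left(-6\right) = \left(393 + 223\right) \left(-6\right) = 616 \left(-6\right) = -3696$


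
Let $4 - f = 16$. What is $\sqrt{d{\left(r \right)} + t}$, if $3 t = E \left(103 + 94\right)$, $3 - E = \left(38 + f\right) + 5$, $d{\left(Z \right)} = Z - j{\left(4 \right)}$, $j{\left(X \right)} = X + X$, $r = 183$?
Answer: $\frac{i \sqrt{14973}}{3} \approx 40.788 i$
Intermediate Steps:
$j{\left(X \right)} = 2 X$
$f = -12$ ($f = 4 - 16 = -12$)
$d{\left(Z \right)} = -8 + Z$ ($d{\left(Z \right)} = Z - 2 \cdot 4 = Z - 8 = -8 + Z$)
$E = -28$ ($E = 3 - \left(\left(38 - 12\right) + 5\right) = 3 - \left(26 + 5\right) = 3 - 31 = -28$)
$t = - \frac{5516}{3}$ ($t = \frac{\left(-28\right) \left(103 + 94\right)}{3} = \frac{\left(-28\right) 197}{3} = \frac{1}{3} \left(-5516\right) = - \frac{5516}{3} \approx -1838.7$)
$\sqrt{d{\left(r \right)} + t} = \sqrt{\left(-8 + 183\right) - \frac{5516}{3}} = \sqrt{175 - \frac{5516}{3}} = \sqrt{- \frac{4991}{3}} = \frac{i \sqrt{14973}}{3}$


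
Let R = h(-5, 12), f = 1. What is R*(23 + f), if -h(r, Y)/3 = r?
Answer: 360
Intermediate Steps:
h(r, Y) = -3*r
R = 15 (R = -3*(-5) = 15)
R*(23 + f) = 15*(23 + 1) = 15*24 = 360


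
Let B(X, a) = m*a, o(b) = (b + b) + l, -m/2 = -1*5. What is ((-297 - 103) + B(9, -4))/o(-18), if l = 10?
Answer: 220/13 ≈ 16.923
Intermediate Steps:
m = 10 (m = -(-2)*5 = -2*(-5) = 10)
o(b) = 10 + 2*b (o(b) = (b + b) + 10 = 2*b + 10 = 10 + 2*b)
B(X, a) = 10*a
((-297 - 103) + B(9, -4))/o(-18) = ((-297 - 103) + 10*(-4))/(10 + 2*(-18)) = (-400 - 40)/(10 - 36) = -440/(-26) = -440*(-1/26) = 220/13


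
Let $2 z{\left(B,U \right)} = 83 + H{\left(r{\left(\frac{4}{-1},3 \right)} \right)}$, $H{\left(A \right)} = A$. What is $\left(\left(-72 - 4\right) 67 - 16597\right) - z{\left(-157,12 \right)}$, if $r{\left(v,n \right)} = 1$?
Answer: $-21731$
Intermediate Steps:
$z{\left(B,U \right)} = 42$ ($z{\left(B,U \right)} = \frac{83 + 1}{2} = \frac{1}{2} \cdot 84 = 42$)
$\left(\left(-72 - 4\right) 67 - 16597\right) - z{\left(-157,12 \right)} = \left(\left(-72 - 4\right) 67 - 16597\right) - 42 = \left(\left(-76\right) 67 - 16597\right) - 42 = \left(-5092 - 16597\right) - 42 = -21689 - 42 = -21731$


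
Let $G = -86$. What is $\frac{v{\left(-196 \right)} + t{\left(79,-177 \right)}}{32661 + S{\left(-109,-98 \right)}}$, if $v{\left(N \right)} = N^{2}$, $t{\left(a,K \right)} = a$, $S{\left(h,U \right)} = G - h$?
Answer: $\frac{38495}{32684} \approx 1.1778$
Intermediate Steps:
$S{\left(h,U \right)} = -86 - h$
$\frac{v{\left(-196 \right)} + t{\left(79,-177 \right)}}{32661 + S{\left(-109,-98 \right)}} = \frac{\left(-196\right)^{2} + 79}{32661 - -23} = \frac{38416 + 79}{32661 + \left(-86 + 109\right)} = \frac{38495}{32661 + 23} = \frac{38495}{32684}$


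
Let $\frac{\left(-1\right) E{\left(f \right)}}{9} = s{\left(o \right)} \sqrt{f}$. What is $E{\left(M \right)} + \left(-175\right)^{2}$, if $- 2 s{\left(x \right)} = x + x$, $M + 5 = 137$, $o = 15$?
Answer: $30625 + 270 \sqrt{33} \approx 32176.0$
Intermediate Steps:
$M = 132$ ($M = -5 + 137 = 132$)
$s{\left(x \right)} = - x$ ($s{\left(x \right)} = - \frac{x + x}{2} = - \frac{2 x}{2} = - x$)
$E{\left(f \right)} = 135 \sqrt{f}$ ($E{\left(f \right)} = - 9 \left(-1\right) 15 \sqrt{f} = - 9 \left(- 15 \sqrt{f}\right) = 135 \sqrt{f}$)
$E{\left(M \right)} + \left(-175\right)^{2} = 135 \sqrt{132} + \left(-175\right)^{2} = 135 \cdot 2 \sqrt{33} + 30625 = 270 \sqrt{33} + 30625 = 30625 + 270 \sqrt{33}$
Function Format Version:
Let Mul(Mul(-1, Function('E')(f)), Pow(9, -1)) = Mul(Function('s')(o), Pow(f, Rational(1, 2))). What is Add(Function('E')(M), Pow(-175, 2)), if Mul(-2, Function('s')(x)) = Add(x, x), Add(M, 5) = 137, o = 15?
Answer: Add(30625, Mul(270, Pow(33, Rational(1, 2)))) ≈ 32176.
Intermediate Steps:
M = 132 (M = Add(-5, 137) = 132)
Function('s')(x) = Mul(-1, x) (Function('s')(x) = Mul(Rational(-1, 2), Add(x, x)) = Mul(Rational(-1, 2), Mul(2, x)) = Mul(-1, x))
Function('E')(f) = Mul(135, Pow(f, Rational(1, 2))) (Function('E')(f) = Mul(-9, Mul(Mul(-1, 15), Pow(f, Rational(1, 2)))) = Mul(-9, Mul(-15, Pow(f, Rational(1, 2)))) = Mul(135, Pow(f, Rational(1, 2))))
Add(Function('E')(M), Pow(-175, 2)) = Add(Mul(135, Pow(132, Rational(1, 2))), Pow(-175, 2)) = Add(Mul(135, Mul(2, Pow(33, Rational(1, 2)))), 30625) = Add(Mul(270, Pow(33, Rational(1, 2))), 30625) = Add(30625, Mul(270, Pow(33, Rational(1, 2))))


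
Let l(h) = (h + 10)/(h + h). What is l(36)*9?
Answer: 23/4 ≈ 5.7500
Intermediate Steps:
l(h) = (10 + h)/(2*h) (l(h) = (10 + h)/((2*h)) = (10 + h)*(1/(2*h)) = (10 + h)/(2*h))
l(36)*9 = ((½)*(10 + 36)/36)*9 = ((½)*(1/36)*46)*9 = (23/36)*9 = 23/4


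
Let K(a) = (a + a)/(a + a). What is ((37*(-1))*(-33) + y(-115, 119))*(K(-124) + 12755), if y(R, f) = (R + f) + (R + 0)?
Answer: 14159160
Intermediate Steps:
y(R, f) = f + 2*R (y(R, f) = (R + f) + R = f + 2*R)
K(a) = 1 (K(a) = (2*a)/((2*a)) = (2*a)*(1/(2*a)) = 1)
((37*(-1))*(-33) + y(-115, 119))*(K(-124) + 12755) = ((37*(-1))*(-33) + (119 + 2*(-115)))*(1 + 12755) = (-37*(-33) + (119 - 230))*12756 = (1221 - 111)*12756 = 1110*12756 = 14159160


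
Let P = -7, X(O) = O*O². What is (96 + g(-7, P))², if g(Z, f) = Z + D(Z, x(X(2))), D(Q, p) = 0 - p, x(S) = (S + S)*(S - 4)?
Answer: 625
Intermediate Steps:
X(O) = O³
x(S) = 2*S*(-4 + S) (x(S) = (2*S)*(-4 + S) = 2*S*(-4 + S))
D(Q, p) = -p
g(Z, f) = -64 + Z (g(Z, f) = Z - 2*2³*(-4 + 2³) = Z - 2*8*(-4 + 8) = Z - 2*8*4 = Z - 1*64 = Z - 64 = -64 + Z)
(96 + g(-7, P))² = (96 + (-64 - 7))² = (96 - 71)² = 25² = 625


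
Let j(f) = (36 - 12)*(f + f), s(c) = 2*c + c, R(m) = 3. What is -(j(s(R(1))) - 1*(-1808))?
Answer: -2240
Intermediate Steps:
s(c) = 3*c
j(f) = 48*f (j(f) = 24*(2*f) = 48*f)
-(j(s(R(1))) - 1*(-1808)) = -(48*(3*3) - 1*(-1808)) = -(48*9 + 1808) = -(432 + 1808) = -1*2240 = -2240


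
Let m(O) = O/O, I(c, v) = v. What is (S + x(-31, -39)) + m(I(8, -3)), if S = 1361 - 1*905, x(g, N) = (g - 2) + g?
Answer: 393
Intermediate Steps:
x(g, N) = -2 + 2*g (x(g, N) = (-2 + g) + g = -2 + 2*g)
S = 456 (S = 1361 - 905 = 456)
m(O) = 1
(S + x(-31, -39)) + m(I(8, -3)) = (456 + (-2 + 2*(-31))) + 1 = (456 + (-2 - 62)) + 1 = (456 - 64) + 1 = 392 + 1 = 393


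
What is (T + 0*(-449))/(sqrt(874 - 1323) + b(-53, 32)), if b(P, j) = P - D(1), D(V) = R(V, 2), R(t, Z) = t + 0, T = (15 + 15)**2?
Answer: -9720/673 - 180*I*sqrt(449)/673 ≈ -14.443 - 5.6674*I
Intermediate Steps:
T = 900 (T = 30**2 = 900)
R(t, Z) = t
D(V) = V
b(P, j) = -1 + P (b(P, j) = P - 1*1 = P - 1 = -1 + P)
(T + 0*(-449))/(sqrt(874 - 1323) + b(-53, 32)) = (900 + 0*(-449))/(sqrt(874 - 1323) + (-1 - 53)) = (900 + 0)/(sqrt(-449) - 54) = 900/(I*sqrt(449) - 54) = 900/(-54 + I*sqrt(449))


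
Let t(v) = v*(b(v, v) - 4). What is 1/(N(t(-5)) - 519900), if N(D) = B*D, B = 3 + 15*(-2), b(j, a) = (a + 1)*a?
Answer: -1/517740 ≈ -1.9315e-6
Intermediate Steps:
b(j, a) = a*(1 + a) (b(j, a) = (1 + a)*a = a*(1 + a))
t(v) = v*(-4 + v*(1 + v)) (t(v) = v*(v*(1 + v) - 4) = v*(-4 + v*(1 + v)))
B = -27 (B = 3 - 30 = -27)
N(D) = -27*D
1/(N(t(-5)) - 519900) = 1/(-(-135)*(-4 - 5*(1 - 5)) - 519900) = 1/(-(-135)*(-4 - 5*(-4)) - 519900) = 1/(-(-135)*(-4 + 20) - 519900) = 1/(-(-135)*16 - 519900) = 1/(-27*(-80) - 519900) = 1/(2160 - 519900) = 1/(-517740) = -1/517740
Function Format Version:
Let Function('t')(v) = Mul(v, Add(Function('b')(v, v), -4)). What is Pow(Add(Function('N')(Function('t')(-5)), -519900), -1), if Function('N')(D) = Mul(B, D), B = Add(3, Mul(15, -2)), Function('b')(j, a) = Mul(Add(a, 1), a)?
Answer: Rational(-1, 517740) ≈ -1.9315e-6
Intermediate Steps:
Function('b')(j, a) = Mul(a, Add(1, a)) (Function('b')(j, a) = Mul(Add(1, a), a) = Mul(a, Add(1, a)))
Function('t')(v) = Mul(v, Add(-4, Mul(v, Add(1, v)))) (Function('t')(v) = Mul(v, Add(Mul(v, Add(1, v)), -4)) = Mul(v, Add(-4, Mul(v, Add(1, v)))))
B = -27 (B = Add(3, -30) = -27)
Function('N')(D) = Mul(-27, D)
Pow(Add(Function('N')(Function('t')(-5)), -519900), -1) = Pow(Add(Mul(-27, Mul(-5, Add(-4, Mul(-5, Add(1, -5))))), -519900), -1) = Pow(Add(Mul(-27, Mul(-5, Add(-4, Mul(-5, -4)))), -519900), -1) = Pow(Add(Mul(-27, Mul(-5, Add(-4, 20))), -519900), -1) = Pow(Add(Mul(-27, Mul(-5, 16)), -519900), -1) = Pow(Add(Mul(-27, -80), -519900), -1) = Pow(Add(2160, -519900), -1) = Pow(-517740, -1) = Rational(-1, 517740)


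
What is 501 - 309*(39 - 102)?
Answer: 19968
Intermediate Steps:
501 - 309*(39 - 102) = 501 - 309*(-63) = 501 + 19467 = 19968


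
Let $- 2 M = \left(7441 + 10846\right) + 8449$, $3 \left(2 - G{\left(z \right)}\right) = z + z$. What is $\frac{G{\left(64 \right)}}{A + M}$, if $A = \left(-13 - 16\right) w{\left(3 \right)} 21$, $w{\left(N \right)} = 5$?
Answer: $\frac{122}{49239} \approx 0.0024777$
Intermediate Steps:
$G{\left(z \right)} = 2 - \frac{2 z}{3}$ ($G{\left(z \right)} = 2 - \frac{z + z}{3} = 2 - \frac{2 z}{3}$)
$M = -13368$ ($M = - \frac{\left(7441 + 10846\right) + 8449}{2} = - \frac{18287 + 8449}{2} = \left(- \frac{1}{2}\right) 26736 = -13368$)
$A = -3045$ ($A = \left(-13 - 16\right) 5 \cdot 21 = \left(-29\right) 5 \cdot 21 = \left(-145\right) 21 = -3045$)
$\frac{G{\left(64 \right)}}{A + M} = \frac{2 - \frac{128}{3}}{-3045 - 13368} = \frac{2 - \frac{128}{3}}{-16413} = \left(- \frac{122}{3}\right) \left(- \frac{1}{16413}\right) = \frac{122}{49239}$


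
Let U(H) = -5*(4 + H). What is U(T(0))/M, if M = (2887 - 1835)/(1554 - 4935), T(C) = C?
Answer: 16905/263 ≈ 64.278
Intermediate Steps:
M = -1052/3381 (M = 1052/(-3381) = 1052*(-1/3381) = -1052/3381 ≈ -0.31115)
U(H) = -20 - 5*H
U(T(0))/M = (-20 - 5*0)/(-1052/3381) = (-20 + 0)*(-3381/1052) = -20*(-3381/1052) = 16905/263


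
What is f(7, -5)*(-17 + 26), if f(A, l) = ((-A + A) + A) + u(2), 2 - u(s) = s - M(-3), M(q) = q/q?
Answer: 72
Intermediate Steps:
M(q) = 1
u(s) = 3 - s (u(s) = 2 - (s - 1*1) = 2 - (s - 1) = 2 - (-1 + s) = 2 + (1 - s) = 3 - s)
f(A, l) = 1 + A (f(A, l) = ((-A + A) + A) + (3 - 1*2) = (0 + A) + (3 - 2) = A + 1 = 1 + A)
f(7, -5)*(-17 + 26) = (1 + 7)*(-17 + 26) = 8*9 = 72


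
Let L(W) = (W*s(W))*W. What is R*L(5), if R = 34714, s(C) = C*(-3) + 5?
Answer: -8678500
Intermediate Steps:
s(C) = 5 - 3*C (s(C) = -3*C + 5 = 5 - 3*C)
L(W) = W²*(5 - 3*W) (L(W) = (W*(5 - 3*W))*W = W²*(5 - 3*W))
R*L(5) = 34714*(5²*(5 - 3*5)) = 34714*(25*(5 - 15)) = 34714*(25*(-10)) = 34714*(-250) = -8678500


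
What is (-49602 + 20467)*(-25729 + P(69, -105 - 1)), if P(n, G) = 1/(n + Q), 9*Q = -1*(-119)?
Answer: 110942880977/148 ≈ 7.4961e+8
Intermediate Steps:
Q = 119/9 (Q = (-1*(-119))/9 = (1/9)*119 = 119/9 ≈ 13.222)
P(n, G) = 1/(119/9 + n) (P(n, G) = 1/(n + 119/9) = 1/(119/9 + n))
(-49602 + 20467)*(-25729 + P(69, -105 - 1)) = (-49602 + 20467)*(-25729 + 9/(119 + 9*69)) = -29135*(-25729 + 9/(119 + 621)) = -29135*(-25729 + 9/740) = -29135*(-19039451/740) = 110942880977/148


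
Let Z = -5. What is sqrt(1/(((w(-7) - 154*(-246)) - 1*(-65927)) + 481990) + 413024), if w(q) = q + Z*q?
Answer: sqrt(141748026615932613)/585829 ≈ 642.67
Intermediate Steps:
w(q) = -4*q (w(q) = q - 5*q = -4*q)
sqrt(1/(((w(-7) - 154*(-246)) - 1*(-65927)) + 481990) + 413024) = sqrt(1/(((-4*(-7) - 154*(-246)) - 1*(-65927)) + 481990) + 413024) = sqrt(1/(((28 + 37884) + 65927) + 481990) + 413024) = sqrt(1/((37912 + 65927) + 481990) + 413024) = sqrt(1/(103839 + 481990) + 413024) = sqrt(1/585829 + 413024) = sqrt(241961436897/585829) = sqrt(141748026615932613)/585829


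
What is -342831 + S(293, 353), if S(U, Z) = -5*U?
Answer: -344296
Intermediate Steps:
-342831 + S(293, 353) = -342831 - 5*293 = -342831 - 1465 = -344296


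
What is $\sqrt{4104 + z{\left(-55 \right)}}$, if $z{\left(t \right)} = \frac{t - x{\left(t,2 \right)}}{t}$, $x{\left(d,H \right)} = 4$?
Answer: $\frac{\sqrt{12417845}}{55} \approx 64.071$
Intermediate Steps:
$z{\left(t \right)} = \frac{-4 + t}{t}$ ($z{\left(t \right)} = \frac{t - 4}{t} = \frac{-4 + t}{t}$)
$\sqrt{4104 + z{\left(-55 \right)}} = \sqrt{4104 + \frac{-4 - 55}{-55}} = \sqrt{4104 - - \frac{59}{55}} = \sqrt{4104 + \frac{59}{55}} = \sqrt{\frac{225779}{55}} = \frac{\sqrt{12417845}}{55}$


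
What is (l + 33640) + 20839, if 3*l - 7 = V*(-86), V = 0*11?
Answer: 163444/3 ≈ 54481.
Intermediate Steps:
V = 0
l = 7/3 (l = 7/3 + (0*(-86))/3 = 7/3 + (⅓)*0 = 7/3 + 0 = 7/3 ≈ 2.3333)
(l + 33640) + 20839 = (7/3 + 33640) + 20839 = 100927/3 + 20839 = 163444/3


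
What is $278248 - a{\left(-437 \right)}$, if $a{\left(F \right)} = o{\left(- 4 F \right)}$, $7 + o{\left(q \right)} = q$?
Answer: $276507$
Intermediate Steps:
$o{\left(q \right)} = -7 + q$
$a{\left(F \right)} = -7 - 4 F$
$278248 - a{\left(-437 \right)} = 278248 - \left(-7 - -1748\right) = 278248 - \left(-7 + 1748\right) = 278248 - 1741 = 276507$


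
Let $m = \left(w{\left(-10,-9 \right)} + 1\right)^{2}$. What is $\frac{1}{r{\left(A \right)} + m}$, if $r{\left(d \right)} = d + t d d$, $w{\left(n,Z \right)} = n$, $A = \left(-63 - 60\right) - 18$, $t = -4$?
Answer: $- \frac{1}{79584} \approx -1.2565 \cdot 10^{-5}$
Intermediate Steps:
$A = -141$ ($A = -123 - 18 = -141$)
$r{\left(d \right)} = d - 4 d^{2}$ ($r{\left(d \right)} = d - 4 d d = d - 4 d^{2}$)
$m = 81$ ($m = \left(-10 + 1\right)^{2} = \left(-9\right)^{2} = 81$)
$\frac{1}{r{\left(A \right)} + m} = \frac{1}{- 141 \left(1 - -564\right) + 81} = \frac{1}{- 141 \left(1 + 564\right) + 81} = \frac{1}{\left(-141\right) 565 + 81} = \frac{1}{-79665 + 81} = \frac{1}{-79584} = - \frac{1}{79584}$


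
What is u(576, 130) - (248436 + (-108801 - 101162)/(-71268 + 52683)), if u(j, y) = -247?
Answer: -4621983518/18585 ≈ -2.4869e+5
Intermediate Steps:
u(576, 130) - (248436 + (-108801 - 101162)/(-71268 + 52683)) = -247 - (248436 + (-108801 - 101162)/(-71268 + 52683)) = -247 - (248436 - 209963/(-18585)) = -247 - (248436 - 209963*(-1/18585)) = -247 - (248436 + 209963/18585) = -247 - 1*4617393023/18585 = -247 - 4617393023/18585 = -4621983518/18585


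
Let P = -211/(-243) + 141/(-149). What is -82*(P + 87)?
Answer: -258069170/36207 ≈ -7127.6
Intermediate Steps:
P = -2824/36207 (P = -211*(-1/243) + 141*(-1/149) = 211/243 - 141/149 = -2824/36207 ≈ -0.077996)
-82*(P + 87) = -82*(-2824/36207 + 87) = -82*3147185/36207 = -258069170/36207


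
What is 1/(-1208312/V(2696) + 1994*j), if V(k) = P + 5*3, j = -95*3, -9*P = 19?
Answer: -29/19199112 ≈ -1.5105e-6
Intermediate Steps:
P = -19/9 (P = -1/9*19 = -19/9 ≈ -2.1111)
j = -285
V(k) = 116/9 (V(k) = -19/9 + 5*3 = -19/9 + 15 = 116/9)
1/(-1208312/V(2696) + 1994*j) = 1/(-1208312/116/9 + 1994*(-285)) = 1/(-1208312*9/116 - 568290) = 1/(-2718702/29 - 568290) = 1/(-19199112/29) = -29/19199112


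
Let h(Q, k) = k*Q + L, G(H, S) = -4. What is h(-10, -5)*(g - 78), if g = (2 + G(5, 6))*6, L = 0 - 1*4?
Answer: -4140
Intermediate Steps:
L = -4 (L = 0 - 4 = -4)
h(Q, k) = -4 + Q*k (h(Q, k) = k*Q - 4 = Q*k - 4 = -4 + Q*k)
g = -12 (g = (2 - 4)*6 = -2*6 = -12)
h(-10, -5)*(g - 78) = (-4 - 10*(-5))*(-12 - 78) = (-4 + 50)*(-90) = 46*(-90) = -4140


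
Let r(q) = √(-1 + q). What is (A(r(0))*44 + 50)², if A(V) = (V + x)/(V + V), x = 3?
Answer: 828 - 9504*I ≈ 828.0 - 9504.0*I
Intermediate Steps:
A(V) = (3 + V)/(2*V) (A(V) = (V + 3)/(V + V) = (3 + V)/((2*V)) = (3 + V)*(1/(2*V)) = (3 + V)/(2*V))
(A(r(0))*44 + 50)² = (((3 + √(-1 + 0))/(2*(√(-1 + 0))))*44 + 50)² = (((3 + √(-1))/(2*(√(-1))))*44 + 50)² = (((3 + I)/(2*I))*44 + 50)² = (((-I)*(3 + I)/2)*44 + 50)² = (-I*(3 + I)/2*44 + 50)² = (-22*I*(3 + I) + 50)² = (50 - 22*I*(3 + I))²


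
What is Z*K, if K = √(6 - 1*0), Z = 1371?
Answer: 1371*√6 ≈ 3358.3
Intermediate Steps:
K = √6 (K = √(6 + 0) = √6 ≈ 2.4495)
Z*K = 1371*√6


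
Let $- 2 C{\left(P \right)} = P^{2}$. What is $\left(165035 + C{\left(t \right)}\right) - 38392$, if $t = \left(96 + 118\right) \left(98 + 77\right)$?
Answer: $-701124607$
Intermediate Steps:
$t = 37450$ ($t = 214 \cdot 175 = 37450$)
$C{\left(P \right)} = - \frac{P^{2}}{2}$
$\left(165035 + C{\left(t \right)}\right) - 38392 = \left(165035 - \frac{37450^{2}}{2}\right) - 38392 = \left(165035 - 701251250\right) - 38392 = -701086215 - 38392 = -701124607$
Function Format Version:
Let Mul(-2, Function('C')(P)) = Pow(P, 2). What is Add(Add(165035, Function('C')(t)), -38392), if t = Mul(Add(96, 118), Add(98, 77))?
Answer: -701124607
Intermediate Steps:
t = 37450 (t = Mul(214, 175) = 37450)
Function('C')(P) = Mul(Rational(-1, 2), Pow(P, 2))
Add(Add(165035, Function('C')(t)), -38392) = Add(Add(165035, Mul(Rational(-1, 2), Pow(37450, 2))), -38392) = Add(Add(165035, Mul(Rational(-1, 2), 1402502500)), -38392) = Add(Add(165035, -701251250), -38392) = Add(-701086215, -38392) = -701124607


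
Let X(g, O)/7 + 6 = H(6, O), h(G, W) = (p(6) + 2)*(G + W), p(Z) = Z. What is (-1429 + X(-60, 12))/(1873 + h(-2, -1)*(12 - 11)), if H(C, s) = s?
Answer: -1387/1849 ≈ -0.75014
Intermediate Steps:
h(G, W) = 8*G + 8*W (h(G, W) = (6 + 2)*(G + W) = 8*(G + W) = 8*G + 8*W)
X(g, O) = -42 + 7*O
(-1429 + X(-60, 12))/(1873 + h(-2, -1)*(12 - 11)) = (-1429 + (-42 + 7*12))/(1873 + (8*(-2) + 8*(-1))*(12 - 11)) = (-1429 + (-42 + 84))/(1873 + (-16 - 8)*1) = (-1429 + 42)/(1873 - 24*1) = -1387/(1873 - 24) = -1387/1849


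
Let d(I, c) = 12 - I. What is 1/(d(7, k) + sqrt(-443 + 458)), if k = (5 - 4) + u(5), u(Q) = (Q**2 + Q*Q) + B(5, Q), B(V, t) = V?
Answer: 1/2 - sqrt(15)/10 ≈ 0.11270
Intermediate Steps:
u(Q) = 5 + 2*Q**2 (u(Q) = (Q**2 + Q*Q) + 5 = (Q**2 + Q**2) + 5 = 2*Q**2 + 5 = 5 + 2*Q**2)
k = 56 (k = (5 - 4) + (5 + 2*5**2) = 1 + (5 + 2*25) = 1 + (5 + 50) = 1 + 55 = 56)
1/(d(7, k) + sqrt(-443 + 458)) = 1/((12 - 1*7) + sqrt(-443 + 458)) = 1/((12 - 7) + sqrt(15)) = 1/(5 + sqrt(15))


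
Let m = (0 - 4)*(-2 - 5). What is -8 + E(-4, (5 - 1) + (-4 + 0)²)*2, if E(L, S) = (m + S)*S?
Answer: 1912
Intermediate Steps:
m = 28 (m = -4*(-7) = 28)
E(L, S) = S*(28 + S) (E(L, S) = (28 + S)*S = S*(28 + S))
-8 + E(-4, (5 - 1) + (-4 + 0)²)*2 = -8 + (((5 - 1) + (-4 + 0)²)*(28 + ((5 - 1) + (-4 + 0)²)))*2 = -8 + ((4 + (-4)²)*(28 + (4 + (-4)²)))*2 = -8 + ((4 + 16)*(28 + (4 + 16)))*2 = -8 + (20*(28 + 20))*2 = -8 + (20*48)*2 = -8 + 960*2 = -8 + 1920 = 1912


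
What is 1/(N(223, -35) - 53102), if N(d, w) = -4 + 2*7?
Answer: -1/53092 ≈ -1.8835e-5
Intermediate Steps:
N(d, w) = 10 (N(d, w) = -4 + 14 = 10)
1/(N(223, -35) - 53102) = 1/(10 - 53102) = 1/(-53092) = -1/53092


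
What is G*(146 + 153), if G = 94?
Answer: 28106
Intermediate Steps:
G*(146 + 153) = 94*(146 + 153) = 94*299 = 28106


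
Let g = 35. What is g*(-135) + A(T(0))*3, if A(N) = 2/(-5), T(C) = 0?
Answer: -23631/5 ≈ -4726.2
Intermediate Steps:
A(N) = -2/5 (A(N) = 2*(-1/5) = -2/5)
g*(-135) + A(T(0))*3 = 35*(-135) - 2/5*3 = -4725 - 6/5 = -23631/5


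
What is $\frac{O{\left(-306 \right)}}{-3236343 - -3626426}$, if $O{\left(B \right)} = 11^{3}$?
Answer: $\frac{1331}{390083} \approx 0.0034121$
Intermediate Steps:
$O{\left(B \right)} = 1331$
$\frac{O{\left(-306 \right)}}{-3236343 - -3626426} = \frac{1331}{-3236343 - -3626426} = \frac{1331}{-3236343 + 3626426} = \frac{1331}{390083}$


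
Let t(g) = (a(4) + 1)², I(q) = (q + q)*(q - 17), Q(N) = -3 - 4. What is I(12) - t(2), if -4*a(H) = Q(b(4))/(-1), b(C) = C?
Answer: -1929/16 ≈ -120.56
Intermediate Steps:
Q(N) = -7
a(H) = -7/4 (a(H) = -(-7)/(4*(-1)) = -(-7)*(-1)/4 = -¼*7 = -7/4)
I(q) = 2*q*(-17 + q) (I(q) = (2*q)*(-17 + q) = 2*q*(-17 + q))
t(g) = 9/16 (t(g) = (-7/4 + 1)² = (-¾)² = 9/16)
I(12) - t(2) = 2*12*(-17 + 12) - 1*9/16 = 2*12*(-5) - 9/16 = -120 - 9/16 = -1929/16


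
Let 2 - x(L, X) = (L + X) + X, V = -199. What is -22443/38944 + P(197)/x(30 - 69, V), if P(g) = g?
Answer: -2180509/17096416 ≈ -0.12754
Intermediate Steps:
x(L, X) = 2 - L - 2*X (x(L, X) = 2 - ((L + X) + X) = 2 - (L + 2*X) = 2 + (-L - 2*X) = 2 - L - 2*X)
-22443/38944 + P(197)/x(30 - 69, V) = -22443/38944 + 197/(2 - (30 - 69) - 2*(-199)) = -22443*1/38944 + 197/(2 - 1*(-39) + 398) = -22443/38944 + 197/(2 + 39 + 398) = -22443/38944 + 197/439 = -2180509/17096416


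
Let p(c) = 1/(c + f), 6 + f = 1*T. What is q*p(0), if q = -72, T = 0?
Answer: 12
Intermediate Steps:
f = -6 (f = -6 + 1*0 = -6 + 0 = -6)
p(c) = 1/(-6 + c) (p(c) = 1/(c - 6) = 1/(-6 + c))
q*p(0) = -72/(-6 + 0) = -72/(-6) = -72*(-⅙) = 12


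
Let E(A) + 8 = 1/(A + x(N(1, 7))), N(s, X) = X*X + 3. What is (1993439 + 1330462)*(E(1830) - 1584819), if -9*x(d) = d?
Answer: -86486872537069977/16418 ≈ -5.2678e+12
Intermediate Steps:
N(s, X) = 3 + X² (N(s, X) = X² + 3 = 3 + X²)
x(d) = -d/9
E(A) = -8 + 1/(-52/9 + A) (E(A) = -8 + 1/(A - (3 + 7²)/9) = -8 + 1/(A - (3 + 49)/9) = -8 + 1/(A - ⅑*52) = -8 + 1/(A - 52/9) = -8 + 1/(-52/9 + A))
(1993439 + 1330462)*(E(1830) - 1584819) = (1993439 + 1330462)*((425 - 72*1830)/(-52 + 9*1830) - 1584819) = 3323901*((425 - 131760)/(-52 + 16470) - 1584819) = 3323901*(-131335/16418 - 1584819) = 3323901*(-26019689677/16418) = -86486872537069977/16418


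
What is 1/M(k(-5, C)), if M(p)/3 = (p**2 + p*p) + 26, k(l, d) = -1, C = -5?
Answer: 1/84 ≈ 0.011905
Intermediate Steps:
M(p) = 78 + 6*p**2 (M(p) = 3*((p**2 + p*p) + 26) = 3*((p**2 + p**2) + 26) = 3*(2*p**2 + 26) = 3*(26 + 2*p**2) = 78 + 6*p**2)
1/M(k(-5, C)) = 1/(78 + 6*(-1)**2) = 1/(78 + 6*1) = 1/(78 + 6) = 1/84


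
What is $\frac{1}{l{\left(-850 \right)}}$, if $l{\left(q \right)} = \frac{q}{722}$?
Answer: $- \frac{361}{425} \approx -0.84941$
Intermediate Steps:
$l{\left(q \right)} = \frac{q}{722}$ ($l{\left(q \right)} = q \frac{1}{722} = \frac{q}{722}$)
$\frac{1}{l{\left(-850 \right)}} = \frac{1}{\frac{1}{722} \left(-850\right)} = \frac{1}{- \frac{425}{361}} = - \frac{361}{425}$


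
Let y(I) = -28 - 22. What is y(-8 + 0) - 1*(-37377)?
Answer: 37327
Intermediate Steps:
y(I) = -50
y(-8 + 0) - 1*(-37377) = -50 - 1*(-37377) = -50 + 37377 = 37327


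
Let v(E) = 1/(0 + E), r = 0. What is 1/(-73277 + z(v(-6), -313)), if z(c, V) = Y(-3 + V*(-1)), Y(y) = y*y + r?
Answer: 1/22823 ≈ 4.3815e-5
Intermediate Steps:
Y(y) = y² (Y(y) = y*y + 0 = y² + 0 = y²)
v(E) = 1/E
z(c, V) = (-3 - V)² (z(c, V) = (-3 + V*(-1))² = (-3 - V)²)
1/(-73277 + z(v(-6), -313)) = 1/(-73277 + (3 - 313)²) = 1/(-73277 + (-310)²) = 1/(-73277 + 96100) = 1/22823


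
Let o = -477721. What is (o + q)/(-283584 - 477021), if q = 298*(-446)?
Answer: 203543/253535 ≈ 0.80282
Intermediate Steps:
q = -132908
(o + q)/(-283584 - 477021) = (-477721 - 132908)/(-283584 - 477021) = -610629/(-760605) = -610629*(-1/760605) = 203543/253535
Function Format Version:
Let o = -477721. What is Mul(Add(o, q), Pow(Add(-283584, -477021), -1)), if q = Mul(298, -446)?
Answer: Rational(203543, 253535) ≈ 0.80282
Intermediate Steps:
q = -132908
Mul(Add(o, q), Pow(Add(-283584, -477021), -1)) = Mul(Add(-477721, -132908), Pow(Add(-283584, -477021), -1)) = Mul(-610629, Pow(-760605, -1)) = Mul(-610629, Rational(-1, 760605)) = Rational(203543, 253535)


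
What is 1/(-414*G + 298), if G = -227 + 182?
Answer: 1/18928 ≈ 5.2832e-5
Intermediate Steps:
G = -45
1/(-414*G + 298) = 1/(-414*(-45) + 298) = 1/(18630 + 298) = 1/18928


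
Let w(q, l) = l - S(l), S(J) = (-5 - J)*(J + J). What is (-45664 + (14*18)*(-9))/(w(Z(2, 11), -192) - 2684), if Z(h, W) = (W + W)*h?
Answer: -11983/17233 ≈ -0.69535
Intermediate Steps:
Z(h, W) = 2*W*h (Z(h, W) = (2*W)*h = 2*W*h)
S(J) = 2*J*(-5 - J) (S(J) = (-5 - J)*(2*J) = 2*J*(-5 - J))
w(q, l) = l + 2*l*(5 + l) (w(q, l) = l - (-2)*l*(5 + l) = l + 2*l*(5 + l))
(-45664 + (14*18)*(-9))/(w(Z(2, 11), -192) - 2684) = (-45664 + (14*18)*(-9))/(-192*(11 + 2*(-192)) - 2684) = (-45664 + 252*(-9))/(-192*(11 - 384) - 2684) = (-45664 - 2268)/(-192*(-373) - 2684) = -47932/(71616 - 2684) = -47932/68932 = -47932*1/68932 = -11983/17233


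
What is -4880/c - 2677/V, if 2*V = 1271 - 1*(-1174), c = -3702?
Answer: -1314818/1508565 ≈ -0.87157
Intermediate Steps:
V = 2445/2 (V = (1271 - 1*(-1174))/2 = (1271 + 1174)/2 = (1/2)*2445 = 2445/2 ≈ 1222.5)
-4880/c - 2677/V = -4880/(-3702) - 2677/2445/2 = -4880*(-1/3702) - 2677*2/2445 = 2440/1851 - 5354/2445 = -1314818/1508565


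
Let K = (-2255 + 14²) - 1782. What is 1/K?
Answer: -1/3841 ≈ -0.00026035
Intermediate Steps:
K = -3841 (K = (-2255 + 196) - 1782 = -2059 - 1782 = -3841)
1/K = 1/(-3841) = -1/3841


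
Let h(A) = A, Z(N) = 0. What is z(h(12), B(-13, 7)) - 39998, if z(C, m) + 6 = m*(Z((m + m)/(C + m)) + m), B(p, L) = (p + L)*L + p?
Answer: -36979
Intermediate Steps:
B(p, L) = p + L*(L + p) (B(p, L) = (L + p)*L + p = L*(L + p) + p = p + L*(L + p))
z(C, m) = -6 + m² (z(C, m) = -6 + m*(0 + m) = -6 + m*m = -6 + m²)
z(h(12), B(-13, 7)) - 39998 = (-6 + (-13 + 7² + 7*(-13))²) - 39998 = (-6 + (-13 + 49 - 91)²) - 39998 = (-6 + (-55)²) - 39998 = (-6 + 3025) - 39998 = 3019 - 39998 = -36979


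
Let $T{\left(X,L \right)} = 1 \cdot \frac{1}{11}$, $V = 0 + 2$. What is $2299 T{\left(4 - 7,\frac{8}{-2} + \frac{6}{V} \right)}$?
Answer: $209$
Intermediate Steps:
$V = 2$
$T{\left(X,L \right)} = \frac{1}{11}$ ($T{\left(X,L \right)} = 1 \cdot \frac{1}{11} = \frac{1}{11}$)
$2299 T{\left(4 - 7,\frac{8}{-2} + \frac{6}{V} \right)} = 2299 \cdot \frac{1}{11} = 209$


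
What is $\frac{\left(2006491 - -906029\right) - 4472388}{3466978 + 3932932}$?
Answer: $- \frac{779934}{3699955} \approx -0.2108$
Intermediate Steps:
$\frac{\left(2006491 - -906029\right) - 4472388}{3466978 + 3932932} = \frac{\left(2006491 + 906029\right) - 4472388}{7399910} = \left(2912520 - 4472388\right) \frac{1}{7399910} = \left(-1559868\right) \frac{1}{7399910} = - \frac{779934}{3699955}$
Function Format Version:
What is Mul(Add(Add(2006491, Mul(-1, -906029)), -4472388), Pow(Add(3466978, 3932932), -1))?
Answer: Rational(-779934, 3699955) ≈ -0.21080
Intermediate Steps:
Mul(Add(Add(2006491, Mul(-1, -906029)), -4472388), Pow(Add(3466978, 3932932), -1)) = Mul(Add(Add(2006491, 906029), -4472388), Pow(7399910, -1)) = Mul(Add(2912520, -4472388), Rational(1, 7399910)) = Mul(-1559868, Rational(1, 7399910)) = Rational(-779934, 3699955)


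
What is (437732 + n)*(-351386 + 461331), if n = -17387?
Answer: 46214831025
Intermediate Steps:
(437732 + n)*(-351386 + 461331) = (437732 - 17387)*(-351386 + 461331) = 420345*109945 = 46214831025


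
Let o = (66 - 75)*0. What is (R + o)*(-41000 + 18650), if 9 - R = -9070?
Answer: -202915650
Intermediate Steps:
R = 9079 (R = 9 - 1*(-9070) = 9 + 9070 = 9079)
o = 0 (o = -9*0 = 0)
(R + o)*(-41000 + 18650) = (9079 + 0)*(-41000 + 18650) = 9079*(-22350) = -202915650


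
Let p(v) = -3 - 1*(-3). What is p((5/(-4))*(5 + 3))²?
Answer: 0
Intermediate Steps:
p(v) = 0 (p(v) = -3 + 3 = 0)
p((5/(-4))*(5 + 3))² = 0² = 0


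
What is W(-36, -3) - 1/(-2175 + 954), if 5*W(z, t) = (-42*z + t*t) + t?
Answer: 1853483/6105 ≈ 303.60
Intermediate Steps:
W(z, t) = -42*z/5 + t/5 + t²/5 (W(z, t) = ((-42*z + t*t) + t)/5 = ((-42*z + t²) + t)/5 = ((t² - 42*z) + t)/5 = (t + t² - 42*z)/5 = -42*z/5 + t/5 + t²/5)
W(-36, -3) - 1/(-2175 + 954) = (-42/5*(-36) + (⅕)*(-3) + (⅕)*(-3)²) - 1/(-2175 + 954) = (1512/5 - ⅗ + (⅕)*9) - 1/(-1221) = (1512/5 - ⅗ + 9/5) - 1*(-1/1221) = 1518/5 + 1/1221 = 1853483/6105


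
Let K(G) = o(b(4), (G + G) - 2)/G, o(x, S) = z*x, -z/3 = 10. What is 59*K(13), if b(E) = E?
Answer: -7080/13 ≈ -544.62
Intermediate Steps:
z = -30 (z = -3*10 = -30)
o(x, S) = -30*x
K(G) = -120/G (K(G) = (-30*4)/G = -120/G)
59*K(13) = 59*(-120/13) = -7080/13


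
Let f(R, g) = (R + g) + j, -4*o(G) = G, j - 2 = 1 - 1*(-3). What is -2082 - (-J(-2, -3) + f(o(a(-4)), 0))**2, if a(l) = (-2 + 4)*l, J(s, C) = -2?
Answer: -2182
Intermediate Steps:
j = 6 (j = 2 + (1 - 1*(-3)) = 2 + (1 + 3) = 2 + 4 = 6)
a(l) = 2*l
o(G) = -G/4
f(R, g) = 6 + R + g (f(R, g) = (R + g) + 6 = 6 + R + g)
-2082 - (-J(-2, -3) + f(o(a(-4)), 0))**2 = -2082 - (-1*(-2) + (6 - (-4)/2 + 0))**2 = -2082 - (2 + (6 - 1/4*(-8) + 0))**2 = -2082 - (2 + (6 + 2 + 0))**2 = -2082 - (2 + 8)**2 = -2082 - 1*10**2 = -2082 - 1*100 = -2082 - 100 = -2182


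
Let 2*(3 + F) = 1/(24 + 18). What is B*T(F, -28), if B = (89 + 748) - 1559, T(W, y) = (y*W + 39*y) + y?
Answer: 2244698/3 ≈ 7.4823e+5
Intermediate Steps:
F = -251/84 (F = -3 + 1/(2*(24 + 18)) = -3 + (½)/42 = -3 + (½)*(1/42) = -3 + 1/84 = -251/84 ≈ -2.9881)
T(W, y) = 40*y + W*y (T(W, y) = (W*y + 39*y) + y = (39*y + W*y) + y = 40*y + W*y)
B = -722 (B = 837 - 1559 = -722)
B*T(F, -28) = -(-20216)*(40 - 251/84) = -(-20216)*3109/84 = -722*(-3109/3) = 2244698/3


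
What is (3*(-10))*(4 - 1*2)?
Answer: -60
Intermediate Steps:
(3*(-10))*(4 - 1*2) = -30*(4 - 2) = -30*2 = -60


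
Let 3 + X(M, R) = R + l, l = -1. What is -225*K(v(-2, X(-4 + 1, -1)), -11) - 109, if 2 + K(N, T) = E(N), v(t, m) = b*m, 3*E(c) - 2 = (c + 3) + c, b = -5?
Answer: -3784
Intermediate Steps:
E(c) = 5/3 + 2*c/3 (E(c) = ⅔ + ((c + 3) + c)/3 = ⅔ + ((3 + c) + c)/3 = ⅔ + (3 + 2*c)/3 = ⅔ + (1 + 2*c/3) = 5/3 + 2*c/3)
X(M, R) = -4 + R (X(M, R) = -3 + (R - 1) = -3 + (-1 + R) = -4 + R)
v(t, m) = -5*m
K(N, T) = -⅓ + 2*N/3 (K(N, T) = -2 + (5/3 + 2*N/3) = -⅓ + 2*N/3)
-225*K(v(-2, X(-4 + 1, -1)), -11) - 109 = -225*(-⅓ + 2*(-5*(-4 - 1))/3) - 109 = -225*(-⅓ + 2*(-5*(-5))/3) - 109 = -225*(-⅓ + (⅔)*25) - 109 = -225*(-⅓ + 50/3) - 109 = -225*49/3 - 109 = -3675 - 109 = -3784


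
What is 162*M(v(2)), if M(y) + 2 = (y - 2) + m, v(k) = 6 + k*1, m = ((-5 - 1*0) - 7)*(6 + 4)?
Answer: -18792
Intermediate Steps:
m = -120 (m = ((-5 + 0) - 7)*10 = (-5 - 7)*10 = -12*10 = -120)
v(k) = 6 + k
M(y) = -124 + y (M(y) = -2 + ((y - 2) - 120) = -2 + ((-2 + y) - 120) = -2 + (-122 + y) = -124 + y)
162*M(v(2)) = 162*(-124 + (6 + 2)) = 162*(-124 + 8) = 162*(-116) = -18792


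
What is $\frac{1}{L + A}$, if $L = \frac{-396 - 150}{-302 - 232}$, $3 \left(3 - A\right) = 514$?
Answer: $- \frac{267}{44672} \approx -0.0059769$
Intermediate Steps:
$A = - \frac{505}{3}$ ($A = 3 - \frac{514}{3} = - \frac{505}{3} \approx -168.33$)
$L = \frac{91}{89}$ ($L = - \frac{546}{-534} = \left(-546\right) \left(- \frac{1}{534}\right) = \frac{91}{89} \approx 1.0225$)
$\frac{1}{L + A} = \frac{1}{\frac{91}{89} - \frac{505}{3}} = \frac{1}{- \frac{44672}{267}} = - \frac{267}{44672}$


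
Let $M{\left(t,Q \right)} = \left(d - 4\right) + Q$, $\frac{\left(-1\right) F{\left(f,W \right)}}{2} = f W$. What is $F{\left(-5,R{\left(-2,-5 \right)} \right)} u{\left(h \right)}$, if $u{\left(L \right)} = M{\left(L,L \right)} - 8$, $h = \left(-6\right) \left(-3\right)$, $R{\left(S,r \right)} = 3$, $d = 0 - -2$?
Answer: $240$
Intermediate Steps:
$d = 2$ ($d = 0 + 2 = 2$)
$h = 18$
$F{\left(f,W \right)} = - 2 W f$ ($F{\left(f,W \right)} = - 2 f W = - 2 W f$)
$M{\left(t,Q \right)} = -2 + Q$ ($M{\left(t,Q \right)} = \left(2 - 4\right) + Q = -2 + Q$)
$u{\left(L \right)} = -10 + L$ ($u{\left(L \right)} = \left(-2 + L\right) - 8 = -10 + L$)
$F{\left(-5,R{\left(-2,-5 \right)} \right)} u{\left(h \right)} = \left(-2\right) 3 \left(-5\right) \left(-10 + 18\right) = 30 \cdot 8 = 240$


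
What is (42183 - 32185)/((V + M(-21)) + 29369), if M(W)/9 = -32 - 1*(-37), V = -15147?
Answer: 9998/14267 ≈ 0.70078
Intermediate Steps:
M(W) = 45 (M(W) = 9*(-32 - 1*(-37)) = 9*(-32 + 37) = 9*5 = 45)
(42183 - 32185)/((V + M(-21)) + 29369) = (42183 - 32185)/((-15147 + 45) + 29369) = 9998/(-15102 + 29369) = 9998/14267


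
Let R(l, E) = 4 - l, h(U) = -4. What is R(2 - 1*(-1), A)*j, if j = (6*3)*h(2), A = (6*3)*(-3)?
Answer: -72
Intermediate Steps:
A = -54 (A = 18*(-3) = -54)
j = -72 (j = (6*3)*(-4) = 18*(-4) = -72)
R(2 - 1*(-1), A)*j = (4 - (2 - 1*(-1)))*(-72) = (4 - (2 + 1))*(-72) = (4 - 1*3)*(-72) = (4 - 3)*(-72) = 1*(-72) = -72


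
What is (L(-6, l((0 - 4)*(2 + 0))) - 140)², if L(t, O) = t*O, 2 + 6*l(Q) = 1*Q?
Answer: 16900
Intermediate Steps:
l(Q) = -⅓ + Q/6 (l(Q) = -⅓ + (1*Q)/6 = -⅓ + Q/6)
L(t, O) = O*t
(L(-6, l((0 - 4)*(2 + 0))) - 140)² = ((-⅓ + ((0 - 4)*(2 + 0))/6)*(-6) - 140)² = ((-⅓ + (-4*2)/6)*(-6) - 140)² = ((-⅓ + (⅙)*(-8))*(-6) - 140)² = ((-⅓ - 4/3)*(-6) - 140)² = (-5/3*(-6) - 140)² = (10 - 140)² = (-130)² = 16900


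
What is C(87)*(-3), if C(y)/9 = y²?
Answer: -204363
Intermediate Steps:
C(y) = 9*y²
C(87)*(-3) = (9*87²)*(-3) = (9*7569)*(-3) = 68121*(-3) = -204363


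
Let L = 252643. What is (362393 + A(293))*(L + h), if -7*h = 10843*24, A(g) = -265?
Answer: 78026633776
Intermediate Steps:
h = -37176 (h = -1549*24 = -⅐*260232 = -37176)
(362393 + A(293))*(L + h) = (362393 - 265)*(252643 - 37176) = 362128*215467 = 78026633776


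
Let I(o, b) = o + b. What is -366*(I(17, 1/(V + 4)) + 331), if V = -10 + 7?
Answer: -127734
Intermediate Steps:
V = -3
I(o, b) = b + o
-366*(I(17, 1/(V + 4)) + 331) = -366*((1/(-3 + 4) + 17) + 331) = -366*((1/1 + 17) + 331) = -366*((1 + 17) + 331) = -366*(18 + 331) = -366*349 = -127734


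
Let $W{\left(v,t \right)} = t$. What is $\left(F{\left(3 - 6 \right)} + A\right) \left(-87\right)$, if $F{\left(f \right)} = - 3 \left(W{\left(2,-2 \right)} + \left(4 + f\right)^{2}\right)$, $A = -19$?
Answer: $1392$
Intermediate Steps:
$F{\left(f \right)} = 6 - 3 \left(4 + f\right)^{2}$ ($F{\left(f \right)} = - 3 \left(-2 + \left(4 + f\right)^{2}\right) = 6 - 3 \left(4 + f\right)^{2}$)
$\left(F{\left(3 - 6 \right)} + A\right) \left(-87\right) = \left(\left(6 - 3 \left(4 + \left(3 - 6\right)\right)^{2}\right) - 19\right) \left(-87\right) = \left(\left(6 - 3 \left(4 - 3\right)^{2}\right) - 19\right) \left(-87\right) = \left(\left(6 - 3 \cdot 1^{2}\right) - 19\right) \left(-87\right) = \left(\left(6 - 3\right) - 19\right) \left(-87\right) = \left(3 - 19\right) \left(-87\right) = \left(-16\right) \left(-87\right) = 1392$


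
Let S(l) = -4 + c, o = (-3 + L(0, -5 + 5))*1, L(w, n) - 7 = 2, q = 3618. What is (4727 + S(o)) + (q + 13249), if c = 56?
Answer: 21646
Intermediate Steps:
L(w, n) = 9 (L(w, n) = 7 + 2 = 9)
o = 6 (o = (-3 + 9)*1 = 6*1 = 6)
S(l) = 52 (S(l) = -4 + 56 = 52)
(4727 + S(o)) + (q + 13249) = (4727 + 52) + (3618 + 13249) = 4779 + 16867 = 21646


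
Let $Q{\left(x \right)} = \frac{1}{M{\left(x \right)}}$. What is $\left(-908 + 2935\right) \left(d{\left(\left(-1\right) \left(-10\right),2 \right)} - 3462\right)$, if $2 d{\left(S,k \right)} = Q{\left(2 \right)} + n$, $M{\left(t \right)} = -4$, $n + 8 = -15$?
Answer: $- \frac{56328303}{8} \approx -7.041 \cdot 10^{6}$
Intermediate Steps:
$n = -23$ ($n = -8 - 15 = -23$)
$Q{\left(x \right)} = - \frac{1}{4}$ ($Q{\left(x \right)} = \frac{1}{-4} = - \frac{1}{4}$)
$d{\left(S,k \right)} = - \frac{93}{8}$ ($d{\left(S,k \right)} = \frac{- \frac{1}{4} - 23}{2} = \frac{1}{2} \left(- \frac{93}{4}\right) = - \frac{93}{8}$)
$\left(-908 + 2935\right) \left(d{\left(\left(-1\right) \left(-10\right),2 \right)} - 3462\right) = \left(-908 + 2935\right) \left(- \frac{93}{8} - 3462\right) = 2027 \left(- \frac{27789}{8}\right) = - \frac{56328303}{8}$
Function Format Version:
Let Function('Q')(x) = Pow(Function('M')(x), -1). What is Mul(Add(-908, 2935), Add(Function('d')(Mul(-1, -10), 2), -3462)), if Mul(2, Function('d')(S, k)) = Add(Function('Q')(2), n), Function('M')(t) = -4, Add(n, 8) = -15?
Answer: Rational(-56328303, 8) ≈ -7.0410e+6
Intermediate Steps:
n = -23 (n = Add(-8, -15) = -23)
Function('Q')(x) = Rational(-1, 4) (Function('Q')(x) = Pow(-4, -1) = Rational(-1, 4))
Function('d')(S, k) = Rational(-93, 8) (Function('d')(S, k) = Mul(Rational(1, 2), Add(Rational(-1, 4), -23)) = Mul(Rational(1, 2), Rational(-93, 4)) = Rational(-93, 8))
Mul(Add(-908, 2935), Add(Function('d')(Mul(-1, -10), 2), -3462)) = Mul(Add(-908, 2935), Add(Rational(-93, 8), -3462)) = Mul(2027, Rational(-27789, 8)) = Rational(-56328303, 8)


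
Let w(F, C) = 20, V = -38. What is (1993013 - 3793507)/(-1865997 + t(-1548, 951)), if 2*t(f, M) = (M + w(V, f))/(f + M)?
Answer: 2149789836/2228001389 ≈ 0.96490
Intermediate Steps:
t(f, M) = (20 + M)/(2*(M + f)) (t(f, M) = ((M + 20)/(f + M))/2 = ((20 + M)/(M + f))/2 = (20 + M)/(2*(M + f)))
(1993013 - 3793507)/(-1865997 + t(-1548, 951)) = (1993013 - 3793507)/(-1865997 + (10 + (½)*951)/(951 - 1548)) = -1800494/(-1865997 + (10 + 951/2)/(-597)) = -1800494/(-1865997 - 1/597*971/2) = -1800494/(-1865997 - 971/1194) = -1800494/(-2228001389/1194) = -1800494*(-1194/2228001389) = 2149789836/2228001389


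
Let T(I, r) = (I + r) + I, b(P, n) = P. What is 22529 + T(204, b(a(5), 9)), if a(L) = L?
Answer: 22942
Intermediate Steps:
T(I, r) = r + 2*I
22529 + T(204, b(a(5), 9)) = 22529 + (5 + 2*204) = 22529 + (5 + 408) = 22529 + 413 = 22942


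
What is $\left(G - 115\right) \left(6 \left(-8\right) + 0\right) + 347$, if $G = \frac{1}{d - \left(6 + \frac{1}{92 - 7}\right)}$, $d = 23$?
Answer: $\frac{2116967}{361} \approx 5864.2$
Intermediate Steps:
$G = \frac{85}{1444}$ ($G = \frac{1}{23 - \left(6 + \frac{1}{92 - 7}\right)} = \frac{1}{23 - \frac{511}{85}} = \frac{1}{\frac{1444}{85}} = \frac{85}{1444} \approx 0.058864$)
$\left(G - 115\right) \left(6 \left(-8\right) + 0\right) + 347 = \left(\frac{85}{1444} - 115\right) \left(6 \left(-8\right) + 0\right) + 347 = - \frac{165975 \left(-48 + 0\right)}{1444} + 347 = \left(- \frac{165975}{1444}\right) \left(-48\right) + 347 = \frac{1991700}{361} + 347 = \frac{2116967}{361}$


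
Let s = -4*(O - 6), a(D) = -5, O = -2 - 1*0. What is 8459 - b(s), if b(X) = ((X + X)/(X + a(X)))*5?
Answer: 228073/27 ≈ 8447.1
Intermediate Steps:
O = -2 (O = -2 + 0 = -2)
s = 32 (s = -4*(-2 - 6) = -4*(-8) = 32)
b(X) = 10*X/(-5 + X) (b(X) = ((X + X)/(X - 5))*5 = ((2*X)/(-5 + X))*5 = (2*X/(-5 + X))*5 = 10*X/(-5 + X))
8459 - b(s) = 8459 - 10*32/(-5 + 32) = 8459 - 10*32/27 = 8459 - 1*320/27 = 8459 - 320/27 = 228073/27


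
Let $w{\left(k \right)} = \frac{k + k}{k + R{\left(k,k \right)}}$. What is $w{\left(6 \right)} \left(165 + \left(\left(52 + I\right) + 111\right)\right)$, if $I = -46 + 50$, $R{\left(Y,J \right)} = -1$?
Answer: $\frac{3984}{5} \approx 796.8$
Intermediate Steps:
$I = 4$
$w{\left(k \right)} = \frac{2 k}{-1 + k}$ ($w{\left(k \right)} = \frac{k + k}{k - 1} = \frac{2 k}{-1 + k}$)
$w{\left(6 \right)} \left(165 + \left(\left(52 + I\right) + 111\right)\right) = 2 \cdot 6 \frac{1}{-1 + 6} \left(165 + \left(\left(52 + 4\right) + 111\right)\right) = 2 \cdot 6 \cdot \frac{1}{5} \left(165 + \left(56 + 111\right)\right) = 2 \cdot 6 \cdot \frac{1}{5} \left(165 + 167\right) = \frac{12}{5} \cdot 332 = \frac{3984}{5}$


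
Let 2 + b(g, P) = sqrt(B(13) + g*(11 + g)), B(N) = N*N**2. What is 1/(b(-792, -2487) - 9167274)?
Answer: -9167276/84038948639427 - sqrt(620749)/84038948639427 ≈ -1.0909e-7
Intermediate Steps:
B(N) = N**3
b(g, P) = -2 + sqrt(2197 + g*(11 + g)) (b(g, P) = -2 + sqrt(13**3 + g*(11 + g)) = -2 + sqrt(2197 + g*(11 + g)))
1/(b(-792, -2487) - 9167274) = 1/((-2 + sqrt(2197 + (-792)**2 + 11*(-792))) - 9167274) = 1/((-2 + sqrt(2197 + 627264 - 8712)) - 9167274) = 1/((-2 + sqrt(620749)) - 9167274) = 1/(-9167276 + sqrt(620749))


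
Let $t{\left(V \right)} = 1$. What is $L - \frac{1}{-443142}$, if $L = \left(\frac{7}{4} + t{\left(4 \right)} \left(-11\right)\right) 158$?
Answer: $- \frac{323826016}{221571} \approx -1461.5$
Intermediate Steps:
$L = - \frac{2923}{2}$ ($L = \left(\frac{7}{4} + 1 \left(-11\right)\right) 158 = \left(7 \cdot \frac{1}{4} - 11\right) 158 = \left(\frac{7}{4} - 11\right) 158 = \left(- \frac{37}{4}\right) 158 = - \frac{2923}{2} \approx -1461.5$)
$L - \frac{1}{-443142} = - \frac{2923}{2} - \frac{1}{-443142} = - \frac{2923}{2} - - \frac{1}{443142} = - \frac{2923}{2} + \frac{1}{443142} = - \frac{323826016}{221571}$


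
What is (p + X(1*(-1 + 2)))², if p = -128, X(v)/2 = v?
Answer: 15876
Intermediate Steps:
X(v) = 2*v
(p + X(1*(-1 + 2)))² = (-128 + 2*(1*(-1 + 2)))² = (-128 + 2*(1*1))² = (-128 + 2*1)² = (-128 + 2)² = (-126)² = 15876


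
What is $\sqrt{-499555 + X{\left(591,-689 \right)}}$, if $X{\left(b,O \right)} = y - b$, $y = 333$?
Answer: $i \sqrt{499813} \approx 706.97 i$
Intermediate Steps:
$X{\left(b,O \right)} = 333 - b$
$\sqrt{-499555 + X{\left(591,-689 \right)}} = \sqrt{-499555 + \left(333 - 591\right)} = \sqrt{-499555 - 258} = \sqrt{-499813} = i \sqrt{499813}$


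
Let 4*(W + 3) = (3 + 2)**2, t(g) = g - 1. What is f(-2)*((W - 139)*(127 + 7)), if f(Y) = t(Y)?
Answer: 109143/2 ≈ 54572.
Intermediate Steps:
t(g) = -1 + g
f(Y) = -1 + Y
W = 13/4 (W = -3 + (3 + 2)**2/4 = -3 + (1/4)*5**2 = -3 + (1/4)*25 = -3 + 25/4 = 13/4 ≈ 3.2500)
f(-2)*((W - 139)*(127 + 7)) = (-1 - 2)*((13/4 - 139)*(127 + 7)) = -(-1629)*134/4 = -3*(-36381/2) = 109143/2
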